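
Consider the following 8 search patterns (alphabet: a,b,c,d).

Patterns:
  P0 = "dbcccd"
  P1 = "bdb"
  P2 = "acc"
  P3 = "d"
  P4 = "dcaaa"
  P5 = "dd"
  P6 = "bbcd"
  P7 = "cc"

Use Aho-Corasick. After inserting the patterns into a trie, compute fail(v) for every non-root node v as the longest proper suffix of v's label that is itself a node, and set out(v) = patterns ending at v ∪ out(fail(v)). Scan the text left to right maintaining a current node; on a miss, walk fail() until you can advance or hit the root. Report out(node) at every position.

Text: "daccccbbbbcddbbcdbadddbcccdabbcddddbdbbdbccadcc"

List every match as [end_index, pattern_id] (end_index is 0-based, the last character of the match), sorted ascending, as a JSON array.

Build automaton:
Trie nodes:
  n0 'ε': a→10 b→7 c→21 d→1
  n1 'd': b→2 c→13 d→17  ←P3
  n2 'db': c→3
  n3 'dbc': c→4
  n4 'dbcc': c→5
  n5 'dbccc': d→6
  n6 'dbcccd': ·  ←P0
  n7 'b': b→18 d→8
  n8 'bd': b→9
  n9 'bdb': ·  ←P1
  n10 'a': c→11
  n11 'ac': c→12
  n12 'acc': ·  ←P2
  n13 'dc': a→14
  n14 'dca': a→15
  n15 'dcaa': a→16
  n16 'dcaaa': ·  ←P4
  n17 'dd': ·  ←P5
  n18 'bb': c→19
  n19 'bbc': d→20
  n20 'bbcd': ·  ←P6
  n21 'c': c→22
  n22 'cc': ·  ←P7

BFS fail/out derivation:
  n1('d'): parent n0 fail=0; on 'd' 0 → fail=0;  out {3}∪∅={3}
  n7('b'): parent n0 fail=0; on 'b' 0 → fail=0;  out ∅∪∅=∅
  n10('a'): parent n0 fail=0; on 'a' 0 → fail=0;  out ∅∪∅=∅
  n21('c'): parent n0 fail=0; on 'c' 0 → fail=0;  out ∅∪∅=∅
  n2('db'): parent n1 fail=0; on 'b' 0 → fail=7;  out ∅∪∅=∅
  n8('bd'): parent n7 fail=0; on 'd' 0 → fail=1;  out ∅∪{3}={3}
  n11('ac'): parent n10 fail=0; on 'c' 0 → fail=21;  out ∅∪∅=∅
  n13('dc'): parent n1 fail=0; on 'c' 0 → fail=21;  out ∅∪∅=∅
  n17('dd'): parent n1 fail=0; on 'd' 0 → fail=1;  out {5}∪{3}={3,5}
  n18('bb'): parent n7 fail=0; on 'b' 0 → fail=7;  out ∅∪∅=∅
  n22('cc'): parent n21 fail=0; on 'c' 0 → fail=21;  out {7}∪∅={7}
  n3('dbc'): parent n2 fail=7; on 'c' 7→0 → fail=21;  out ∅∪∅=∅
  n9('bdb'): parent n8 fail=1; on 'b' 1 → fail=2;  out {1}∪∅={1}
  n12('acc'): parent n11 fail=21; on 'c' 21 → fail=22;  out {2}∪{7}={2,7}
  n14('dca'): parent n13 fail=21; on 'a' 21→0 → fail=10;  out ∅∪∅=∅
  n19('bbc'): parent n18 fail=7; on 'c' 7→0 → fail=21;  out ∅∪∅=∅
  n4('dbcc'): parent n3 fail=21; on 'c' 21 → fail=22;  out ∅∪{7}={7}
  n15('dcaa'): parent n14 fail=10; on 'a' 10→0 → fail=10;  out ∅∪∅=∅
  n20('bbcd'): parent n19 fail=21; on 'd' 21→0 → fail=1;  out {6}∪{3}={3,6}
  n5('dbccc'): parent n4 fail=22; on 'c' 22→21 → fail=22;  out ∅∪{7}={7}
  n16('dcaaa'): parent n15 fail=10; on 'a' 10→0 → fail=10;  out {4}∪∅={4}
  n6('dbcccd'): parent n5 fail=22; on 'd' 22→21→0 → fail=1;  out {0}∪{3}={0,3}

Text stream:
i=0 'd': node 0→1  ** P3@[0:0]
i=1 'a': node 1→10 (fail-walked)
i=2 'c': node 10→11
i=3 'c': node 11→12  ** P2@[1:3],P7@[2:3]
i=4 'c': node 12→22 (fail-walked)  ** P7@[3:4]
i=5 'c': node 22→22 (fail-walked)  ** P7@[4:5]
i=6 'b': node 22→7 (fail-walked)
i=7 'b': node 7→18
i=8 'b': node 18→18 (fail-walked)
i=9 'b': node 18→18 (fail-walked)
i=10 'c': node 18→19
i=11 'd': node 19→20  ** P3@[11:11],P6@[8:11]
i=12 'd': node 20→17 (fail-walked)  ** P3@[12:12],P5@[11:12]
i=13 'b': node 17→2 (fail-walked)
i=14 'b': node 2→18 (fail-walked)
i=15 'c': node 18→19
i=16 'd': node 19→20  ** P3@[16:16],P6@[13:16]
i=17 'b': node 20→2 (fail-walked)
i=18 'a': node 2→10 (fail-walked)
i=19 'd': node 10→1 (fail-walked)  ** P3@[19:19]
i=20 'd': node 1→17  ** P3@[20:20],P5@[19:20]
i=21 'd': node 17→17 (fail-walked)  ** P3@[21:21],P5@[20:21]
i=22 'b': node 17→2 (fail-walked)
i=23 'c': node 2→3
i=24 'c': node 3→4  ** P7@[23:24]
i=25 'c': node 4→5  ** P7@[24:25]
i=26 'd': node 5→6  ** P0@[21:26],P3@[26:26]
i=27 'a': node 6→10 (fail-walked)
i=28 'b': node 10→7 (fail-walked)
i=29 'b': node 7→18
i=30 'c': node 18→19
i=31 'd': node 19→20  ** P3@[31:31],P6@[28:31]
i=32 'd': node 20→17 (fail-walked)  ** P3@[32:32],P5@[31:32]
i=33 'd': node 17→17 (fail-walked)  ** P3@[33:33],P5@[32:33]
i=34 'd': node 17→17 (fail-walked)  ** P3@[34:34],P5@[33:34]
i=35 'b': node 17→2 (fail-walked)
i=36 'd': node 2→8 (fail-walked)  ** P3@[36:36]
i=37 'b': node 8→9  ** P1@[35:37]
i=38 'b': node 9→18 (fail-walked)
i=39 'd': node 18→8 (fail-walked)  ** P3@[39:39]
i=40 'b': node 8→9  ** P1@[38:40]
i=41 'c': node 9→3 (fail-walked)
i=42 'c': node 3→4  ** P7@[41:42]
i=43 'a': node 4→10 (fail-walked)
i=44 'd': node 10→1 (fail-walked)  ** P3@[44:44]
i=45 'c': node 1→13
i=46 'c': node 13→22 (fail-walked)  ** P7@[45:46]

All matches (sorted): [[0,3],[3,2],[3,7],[4,7],[5,7],[11,3],[11,6],[12,3],[12,5],[16,3],[16,6],[19,3],[20,3],[20,5],[21,3],[21,5],[24,7],[25,7],[26,0],[26,3],[31,3],[31,6],[32,3],[32,5],[33,3],[33,5],[34,3],[34,5],[36,3],[37,1],[39,3],[40,1],[42,7],[44,3],[46,7]]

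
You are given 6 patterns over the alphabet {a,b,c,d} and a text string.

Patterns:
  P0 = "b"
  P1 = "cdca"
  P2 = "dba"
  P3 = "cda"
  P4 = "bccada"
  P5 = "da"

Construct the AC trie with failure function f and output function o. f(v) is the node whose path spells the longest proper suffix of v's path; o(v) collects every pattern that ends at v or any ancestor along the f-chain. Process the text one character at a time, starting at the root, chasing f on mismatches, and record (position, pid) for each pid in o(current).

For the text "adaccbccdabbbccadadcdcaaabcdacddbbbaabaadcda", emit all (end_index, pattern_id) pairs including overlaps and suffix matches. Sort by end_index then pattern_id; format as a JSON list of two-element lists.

Construct AC machine:
Trie nodes:
  0='ε' goto b→1 c→2 d→6
  1='b' goto c→10  [P0 ends]
  2='c' goto d→3
  3='cd' goto a→9 c→4
  4='cdc' goto a→5
  5='cdca' goto ·  [P1 ends]
  6='d' goto a→15 b→7
  7='db' goto a→8
  8='dba' goto ·  [P2 ends]
  9='cda' goto ·  [P3 ends]
  10='bc' goto c→11
  11='bcc' goto a→12
  12='bcca' goto d→13
  13='bccad' goto a→14
  14='bccada' goto ·  [P4 ends]
  15='da' goto ·  [P5 ends]

BFS fail/out derivation:
  n1('b'): parent n0 fail=0; on 'b' 0 → fail=0;  out {0}∪∅={0}
  n2('c'): parent n0 fail=0; on 'c' 0 → fail=0;  out ∅∪∅=∅
  n6('d'): parent n0 fail=0; on 'd' 0 → fail=0;  out ∅∪∅=∅
  n3('cd'): parent n2 fail=0; on 'd' 0 → fail=6;  out ∅∪∅=∅
  n7('db'): parent n6 fail=0; on 'b' 0 → fail=1;  out ∅∪{0}={0}
  n10('bc'): parent n1 fail=0; on 'c' 0 → fail=2;  out ∅∪∅=∅
  n15('da'): parent n6 fail=0; on 'a' 0 → fail=0;  out {5}∪∅={5}
  n4('cdc'): parent n3 fail=6; on 'c' 6→0 → fail=2;  out ∅∪∅=∅
  n8('dba'): parent n7 fail=1; on 'a' 1→0 → fail=0;  out {2}∪∅={2}
  n9('cda'): parent n3 fail=6; on 'a' 6 → fail=15;  out {3}∪{5}={3,5}
  n11('bcc'): parent n10 fail=2; on 'c' 2→0 → fail=2;  out ∅∪∅=∅
  n5('cdca'): parent n4 fail=2; on 'a' 2→0 → fail=0;  out {1}∪∅={1}
  n12('bcca'): parent n11 fail=2; on 'a' 2→0 → fail=0;  out ∅∪∅=∅
  n13('bccad'): parent n12 fail=0; on 'd' 0 → fail=6;  out ∅∪∅=∅
  n14('bccada'): parent n13 fail=6; on 'a' 6 → fail=15;  out {4}∪{5}={4,5}

Run:
[0] read 'a'  n0⇒n0
[1] read 'd'  n0⇒n6
[2] read 'a'  n6⇒n15  → match P5@[1:2]
[3] read 'c'  n15⇒n2 (fail-walked)
[4] read 'c'  n2⇒n2 (fail-walked)
[5] read 'b'  n2⇒n1 (fail-walked)  → match P0@[5:5]
[6] read 'c'  n1⇒n10
[7] read 'c'  n10⇒n11
[8] read 'd'  n11⇒n3 (fail-walked)
[9] read 'a'  n3⇒n9  → match P3@[7:9],P5@[8:9]
[10] read 'b'  n9⇒n1 (fail-walked)  → match P0@[10:10]
[11] read 'b'  n1⇒n1 (fail-walked)  → match P0@[11:11]
[12] read 'b'  n1⇒n1 (fail-walked)  → match P0@[12:12]
[13] read 'c'  n1⇒n10
[14] read 'c'  n10⇒n11
[15] read 'a'  n11⇒n12
[16] read 'd'  n12⇒n13
[17] read 'a'  n13⇒n14  → match P4@[12:17],P5@[16:17]
[18] read 'd'  n14⇒n6 (fail-walked)
[19] read 'c'  n6⇒n2 (fail-walked)
[20] read 'd'  n2⇒n3
[21] read 'c'  n3⇒n4
[22] read 'a'  n4⇒n5  → match P1@[19:22]
[23] read 'a'  n5⇒n0 (fail-walked)
[24] read 'a'  n0⇒n0
[25] read 'b'  n0⇒n1  → match P0@[25:25]
[26] read 'c'  n1⇒n10
[27] read 'd'  n10⇒n3 (fail-walked)
[28] read 'a'  n3⇒n9  → match P3@[26:28],P5@[27:28]
[29] read 'c'  n9⇒n2 (fail-walked)
[30] read 'd'  n2⇒n3
[31] read 'd'  n3⇒n6 (fail-walked)
[32] read 'b'  n6⇒n7  → match P0@[32:32]
[33] read 'b'  n7⇒n1 (fail-walked)  → match P0@[33:33]
[34] read 'b'  n1⇒n1 (fail-walked)  → match P0@[34:34]
[35] read 'a'  n1⇒n0 (fail-walked)
[36] read 'a'  n0⇒n0
[37] read 'b'  n0⇒n1  → match P0@[37:37]
[38] read 'a'  n1⇒n0 (fail-walked)
[39] read 'a'  n0⇒n0
[40] read 'd'  n0⇒n6
[41] read 'c'  n6⇒n2 (fail-walked)
[42] read 'd'  n2⇒n3
[43] read 'a'  n3⇒n9  → match P3@[41:43],P5@[42:43]

All matches (sorted): [[2,5],[5,0],[9,3],[9,5],[10,0],[11,0],[12,0],[17,4],[17,5],[22,1],[25,0],[28,3],[28,5],[32,0],[33,0],[34,0],[37,0],[43,3],[43,5]]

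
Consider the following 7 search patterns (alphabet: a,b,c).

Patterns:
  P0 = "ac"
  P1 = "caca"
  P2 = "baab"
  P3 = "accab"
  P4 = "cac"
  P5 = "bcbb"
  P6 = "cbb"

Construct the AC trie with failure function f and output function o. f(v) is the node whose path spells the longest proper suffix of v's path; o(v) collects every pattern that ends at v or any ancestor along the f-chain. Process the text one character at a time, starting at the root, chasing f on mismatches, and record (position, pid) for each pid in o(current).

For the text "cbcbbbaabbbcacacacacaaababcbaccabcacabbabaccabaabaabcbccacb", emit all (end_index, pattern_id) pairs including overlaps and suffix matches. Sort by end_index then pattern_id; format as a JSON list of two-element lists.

Construct AC machine:
Trie (insert patterns):
  n0 'ε': a→1 b→7 c→3
  n1 'a': c→2
  n2 'ac': c→11  [P0 ends]
  n3 'c': a→4 b→17
  n4 'ca': c→5
  n5 'cac': a→6  [P4 ends]
  n6 'caca': ·  [P1 ends]
  n7 'b': a→8 c→14
  n8 'ba': a→9
  n9 'baa': b→10
  n10 'baab': ·  [P2 ends]
  n11 'acc': a→12
  n12 'acca': b→13
  n13 'accab': ·  [P3 ends]
  n14 'bc': b→15
  n15 'bcb': b→16
  n16 'bcbb': ·  [P5 ends]
  n17 'cb': b→18
  n18 'cbb': ·  [P6 ends]

Failure links (BFS by depth):
  n1('a'): parent n0 fail=0; on 'a' 0 → fail=0;  out ∅∪∅=∅
  n3('c'): parent n0 fail=0; on 'c' 0 → fail=0;  out ∅∪∅=∅
  n7('b'): parent n0 fail=0; on 'b' 0 → fail=0;  out ∅∪∅=∅
  n2('ac'): parent n1 fail=0; on 'c' 0 → fail=3;  out {0}∪∅={0}
  n4('ca'): parent n3 fail=0; on 'a' 0 → fail=1;  out ∅∪∅=∅
  n8('ba'): parent n7 fail=0; on 'a' 0 → fail=1;  out ∅∪∅=∅
  n14('bc'): parent n7 fail=0; on 'c' 0 → fail=3;  out ∅∪∅=∅
  n17('cb'): parent n3 fail=0; on 'b' 0 → fail=7;  out ∅∪∅=∅
  n5('cac'): parent n4 fail=1; on 'c' 1 → fail=2;  out {4}∪{0}={0,4}
  n9('baa'): parent n8 fail=1; on 'a' 1→0 → fail=1;  out ∅∪∅=∅
  n11('acc'): parent n2 fail=3; on 'c' 3→0 → fail=3;  out ∅∪∅=∅
  n15('bcb'): parent n14 fail=3; on 'b' 3 → fail=17;  out ∅∪∅=∅
  n18('cbb'): parent n17 fail=7; on 'b' 7→0 → fail=7;  out {6}∪∅={6}
  n6('caca'): parent n5 fail=2; on 'a' 2→3 → fail=4;  out {1}∪∅={1}
  n10('baab'): parent n9 fail=1; on 'b' 1→0 → fail=7;  out {2}∪∅={2}
  n12('acca'): parent n11 fail=3; on 'a' 3 → fail=4;  out ∅∪∅=∅
  n16('bcbb'): parent n15 fail=17; on 'b' 17 → fail=18;  out {5}∪{6}={5,6}
  n13('accab'): parent n12 fail=4; on 'b' 4→1→0 → fail=7;  out {3}∪∅={3}

Scan:
[0] read 'c'  n0⇒n3
[1] read 'b'  n3⇒n17
[2] read 'c'  n17⇒n14 (fail-walked)
[3] read 'b'  n14⇒n15
[4] read 'b'  n15⇒n16  → match P5@[1:4],P6@[2:4]
[5] read 'b'  n16⇒n7 (fail-walked)
[6] read 'a'  n7⇒n8
[7] read 'a'  n8⇒n9
[8] read 'b'  n9⇒n10  → match P2@[5:8]
[9] read 'b'  n10⇒n7 (fail-walked)
[10] read 'b'  n7⇒n7 (fail-walked)
[11] read 'c'  n7⇒n14
[12] read 'a'  n14⇒n4 (fail-walked)
[13] read 'c'  n4⇒n5  → match P0@[12:13],P4@[11:13]
[14] read 'a'  n5⇒n6  → match P1@[11:14]
[15] read 'c'  n6⇒n5 (fail-walked)  → match P0@[14:15],P4@[13:15]
[16] read 'a'  n5⇒n6  → match P1@[13:16]
[17] read 'c'  n6⇒n5 (fail-walked)  → match P0@[16:17],P4@[15:17]
[18] read 'a'  n5⇒n6  → match P1@[15:18]
[19] read 'c'  n6⇒n5 (fail-walked)  → match P0@[18:19],P4@[17:19]
[20] read 'a'  n5⇒n6  → match P1@[17:20]
[21] read 'a'  n6⇒n1 (fail-walked)
[22] read 'a'  n1⇒n1 (fail-walked)
[23] read 'b'  n1⇒n7 (fail-walked)
[24] read 'a'  n7⇒n8
[25] read 'b'  n8⇒n7 (fail-walked)
[26] read 'c'  n7⇒n14
[27] read 'b'  n14⇒n15
[28] read 'a'  n15⇒n8 (fail-walked)
[29] read 'c'  n8⇒n2 (fail-walked)  → match P0@[28:29]
[30] read 'c'  n2⇒n11
[31] read 'a'  n11⇒n12
[32] read 'b'  n12⇒n13  → match P3@[28:32]
[33] read 'c'  n13⇒n14 (fail-walked)
[34] read 'a'  n14⇒n4 (fail-walked)
[35] read 'c'  n4⇒n5  → match P0@[34:35],P4@[33:35]
[36] read 'a'  n5⇒n6  → match P1@[33:36]
[37] read 'b'  n6⇒n7 (fail-walked)
[38] read 'b'  n7⇒n7 (fail-walked)
[39] read 'a'  n7⇒n8
[40] read 'b'  n8⇒n7 (fail-walked)
[41] read 'a'  n7⇒n8
[42] read 'c'  n8⇒n2 (fail-walked)  → match P0@[41:42]
[43] read 'c'  n2⇒n11
[44] read 'a'  n11⇒n12
[45] read 'b'  n12⇒n13  → match P3@[41:45]
[46] read 'a'  n13⇒n8 (fail-walked)
[47] read 'a'  n8⇒n9
[48] read 'b'  n9⇒n10  → match P2@[45:48]
[49] read 'a'  n10⇒n8 (fail-walked)
[50] read 'a'  n8⇒n9
[51] read 'b'  n9⇒n10  → match P2@[48:51]
[52] read 'c'  n10⇒n14 (fail-walked)
[53] read 'b'  n14⇒n15
[54] read 'c'  n15⇒n14 (fail-walked)
[55] read 'c'  n14⇒n3 (fail-walked)
[56] read 'a'  n3⇒n4
[57] read 'c'  n4⇒n5  → match P0@[56:57],P4@[55:57]
[58] read 'b'  n5⇒n17 (fail-walked)

All matches (sorted): [[4,5],[4,6],[8,2],[13,0],[13,4],[14,1],[15,0],[15,4],[16,1],[17,0],[17,4],[18,1],[19,0],[19,4],[20,1],[29,0],[32,3],[35,0],[35,4],[36,1],[42,0],[45,3],[48,2],[51,2],[57,0],[57,4]]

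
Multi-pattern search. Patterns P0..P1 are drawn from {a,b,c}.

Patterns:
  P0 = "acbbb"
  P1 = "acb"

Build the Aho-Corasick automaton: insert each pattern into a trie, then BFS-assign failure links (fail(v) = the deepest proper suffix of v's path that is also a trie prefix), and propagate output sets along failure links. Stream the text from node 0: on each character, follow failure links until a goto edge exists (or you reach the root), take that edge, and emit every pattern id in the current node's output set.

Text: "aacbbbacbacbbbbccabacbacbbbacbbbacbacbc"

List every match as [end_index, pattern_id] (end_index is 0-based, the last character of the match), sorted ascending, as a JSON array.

Build:
Trie (insert patterns):
  n0 'ε': a→1
  n1 'a': c→2
  n2 'ac': b→3
  n3 'acb': b→4  [P1 ends]
  n4 'acbb': b→5
  n5 'acbbb': ·  [P0 ends]

BFS fail/out derivation:
  n1('a'): parent n0 fail=0; on 'a' 0 → fail=0;  out ∅∪∅=∅
  n2('ac'): parent n1 fail=0; on 'c' 0 → fail=0;  out ∅∪∅=∅
  n3('acb'): parent n2 fail=0; on 'b' 0 → fail=0;  out {1}∪∅={1}
  n4('acbb'): parent n3 fail=0; on 'b' 0 → fail=0;  out ∅∪∅=∅
  n5('acbbb'): parent n4 fail=0; on 'b' 0 → fail=0;  out {0}∪∅={0}

Run:
i=0 'a': node 0→1
i=1 'a': node 1→1 (via fail)
i=2 'c': node 1→2
i=3 'b': node 2→3  emit P1@[1:3]
i=4 'b': node 3→4
i=5 'b': node 4→5  emit P0@[1:5]
i=6 'a': node 5→1 (via fail)
i=7 'c': node 1→2
i=8 'b': node 2→3  emit P1@[6:8]
i=9 'a': node 3→1 (via fail)
i=10 'c': node 1→2
i=11 'b': node 2→3  emit P1@[9:11]
i=12 'b': node 3→4
i=13 'b': node 4→5  emit P0@[9:13]
i=14 'b': node 5→0 (via fail)
i=15 'c': node 0→0
i=16 'c': node 0→0
i=17 'a': node 0→1
i=18 'b': node 1→0 (via fail)
i=19 'a': node 0→1
i=20 'c': node 1→2
i=21 'b': node 2→3  emit P1@[19:21]
i=22 'a': node 3→1 (via fail)
i=23 'c': node 1→2
i=24 'b': node 2→3  emit P1@[22:24]
i=25 'b': node 3→4
i=26 'b': node 4→5  emit P0@[22:26]
i=27 'a': node 5→1 (via fail)
i=28 'c': node 1→2
i=29 'b': node 2→3  emit P1@[27:29]
i=30 'b': node 3→4
i=31 'b': node 4→5  emit P0@[27:31]
i=32 'a': node 5→1 (via fail)
i=33 'c': node 1→2
i=34 'b': node 2→3  emit P1@[32:34]
i=35 'a': node 3→1 (via fail)
i=36 'c': node 1→2
i=37 'b': node 2→3  emit P1@[35:37]
i=38 'c': node 3→0 (via fail)

Result: [[3,1],[5,0],[8,1],[11,1],[13,0],[21,1],[24,1],[26,0],[29,1],[31,0],[34,1],[37,1]]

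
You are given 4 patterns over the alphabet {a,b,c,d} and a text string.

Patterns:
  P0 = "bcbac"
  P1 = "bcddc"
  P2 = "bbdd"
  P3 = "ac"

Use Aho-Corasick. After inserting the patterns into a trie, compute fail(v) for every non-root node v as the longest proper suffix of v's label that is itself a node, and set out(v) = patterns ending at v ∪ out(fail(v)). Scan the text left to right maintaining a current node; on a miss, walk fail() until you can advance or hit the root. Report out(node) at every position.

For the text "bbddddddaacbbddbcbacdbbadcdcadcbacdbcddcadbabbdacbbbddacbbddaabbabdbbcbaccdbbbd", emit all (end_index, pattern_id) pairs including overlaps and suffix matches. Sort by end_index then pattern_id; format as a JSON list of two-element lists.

Build automaton:
Trie (insert patterns):
  n0 'ε': a→12 b→1
  n1 'b': b→9 c→2
  n2 'bc': b→3 d→6
  n3 'bcb': a→4
  n4 'bcba': c→5
  n5 'bcbac': ·  [P0 ends]
  n6 'bcd': d→7
  n7 'bcdd': c→8
  n8 'bcddc': ·  [P1 ends]
  n9 'bb': d→10
  n10 'bbd': d→11
  n11 'bbdd': ·  [P2 ends]
  n12 'a': c→13
  n13 'ac': ·  [P3 ends]

BFS fail/out derivation:
  fail(1) 'b': from fail(0)=0 chase 'b': 0 ⇒ 0;  out=∅∪out(0)=∅
  fail(12) 'a': from fail(0)=0 chase 'a': 0 ⇒ 0;  out=∅∪out(0)=∅
  fail(2) 'bc': from fail(1)=0 chase 'c': 0 ⇒ 0;  out=∅∪out(0)=∅
  fail(9) 'bb': from fail(1)=0 chase 'b': 0 ⇒ 1;  out=∅∪out(1)=∅
  fail(13) 'ac': from fail(12)=0 chase 'c': 0 ⇒ 0;  out={3}∪out(0)={3}
  fail(3) 'bcb': from fail(2)=0 chase 'b': 0 ⇒ 1;  out=∅∪out(1)=∅
  fail(6) 'bcd': from fail(2)=0 chase 'd': 0 ⇒ 0;  out=∅∪out(0)=∅
  fail(10) 'bbd': from fail(9)=1 chase 'd': 1→0 ⇒ 0;  out=∅∪out(0)=∅
  fail(4) 'bcba': from fail(3)=1 chase 'a': 1→0 ⇒ 12;  out=∅∪out(12)=∅
  fail(7) 'bcdd': from fail(6)=0 chase 'd': 0 ⇒ 0;  out=∅∪out(0)=∅
  fail(11) 'bbdd': from fail(10)=0 chase 'd': 0 ⇒ 0;  out={2}∪out(0)={2}
  fail(5) 'bcbac': from fail(4)=12 chase 'c': 12 ⇒ 13;  out={0}∪out(13)={0,3}
  fail(8) 'bcddc': from fail(7)=0 chase 'c': 0 ⇒ 0;  out={1}∪out(0)={1}

Scan:
pos 0 'b': at 1
pos 1 'b': at 9
pos 2 'd': at 10
pos 3 'd': at 11  emit P2@[0:3]
pos 4 'd': at 0 (fail-walked)
pos 5 'd': at 0
pos 6 'd': at 0
pos 7 'd': at 0
pos 8 'a': at 12
pos 9 'a': at 12 (fail-walked)
pos 10 'c': at 13  emit P3@[9:10]
pos 11 'b': at 1 (fail-walked)
pos 12 'b': at 9
pos 13 'd': at 10
pos 14 'd': at 11  emit P2@[11:14]
pos 15 'b': at 1 (fail-walked)
pos 16 'c': at 2
pos 17 'b': at 3
pos 18 'a': at 4
pos 19 'c': at 5  emit P0@[15:19],P3@[18:19]
pos 20 'd': at 0 (fail-walked)
pos 21 'b': at 1
pos 22 'b': at 9
pos 23 'a': at 12 (fail-walked)
pos 24 'd': at 0 (fail-walked)
pos 25 'c': at 0
pos 26 'd': at 0
pos 27 'c': at 0
pos 28 'a': at 12
pos 29 'd': at 0 (fail-walked)
pos 30 'c': at 0
pos 31 'b': at 1
pos 32 'a': at 12 (fail-walked)
pos 33 'c': at 13  emit P3@[32:33]
pos 34 'd': at 0 (fail-walked)
pos 35 'b': at 1
pos 36 'c': at 2
pos 37 'd': at 6
pos 38 'd': at 7
pos 39 'c': at 8  emit P1@[35:39]
pos 40 'a': at 12 (fail-walked)
pos 41 'd': at 0 (fail-walked)
pos 42 'b': at 1
pos 43 'a': at 12 (fail-walked)
pos 44 'b': at 1 (fail-walked)
pos 45 'b': at 9
pos 46 'd': at 10
pos 47 'a': at 12 (fail-walked)
pos 48 'c': at 13  emit P3@[47:48]
pos 49 'b': at 1 (fail-walked)
pos 50 'b': at 9
pos 51 'b': at 9 (fail-walked)
pos 52 'd': at 10
pos 53 'd': at 11  emit P2@[50:53]
pos 54 'a': at 12 (fail-walked)
pos 55 'c': at 13  emit P3@[54:55]
pos 56 'b': at 1 (fail-walked)
pos 57 'b': at 9
pos 58 'd': at 10
pos 59 'd': at 11  emit P2@[56:59]
pos 60 'a': at 12 (fail-walked)
pos 61 'a': at 12 (fail-walked)
pos 62 'b': at 1 (fail-walked)
pos 63 'b': at 9
pos 64 'a': at 12 (fail-walked)
pos 65 'b': at 1 (fail-walked)
pos 66 'd': at 0 (fail-walked)
pos 67 'b': at 1
pos 68 'b': at 9
pos 69 'c': at 2 (fail-walked)
pos 70 'b': at 3
pos 71 'a': at 4
pos 72 'c': at 5  emit P0@[68:72],P3@[71:72]
pos 73 'c': at 0 (fail-walked)
pos 74 'd': at 0
pos 75 'b': at 1
pos 76 'b': at 9
pos 77 'b': at 9 (fail-walked)
pos 78 'd': at 10

Matches: [[3,2],[10,3],[14,2],[19,0],[19,3],[33,3],[39,1],[48,3],[53,2],[55,3],[59,2],[72,0],[72,3]]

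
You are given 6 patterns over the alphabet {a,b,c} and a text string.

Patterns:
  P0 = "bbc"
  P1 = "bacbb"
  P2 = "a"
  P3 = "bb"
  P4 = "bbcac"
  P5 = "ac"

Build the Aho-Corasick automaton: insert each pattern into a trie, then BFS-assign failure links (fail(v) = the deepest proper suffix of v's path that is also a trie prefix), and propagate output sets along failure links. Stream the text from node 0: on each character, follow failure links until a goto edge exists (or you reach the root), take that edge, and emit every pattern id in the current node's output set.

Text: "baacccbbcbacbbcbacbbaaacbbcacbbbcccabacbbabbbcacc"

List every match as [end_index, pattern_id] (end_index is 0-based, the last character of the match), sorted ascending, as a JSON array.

Build:
Trie (insert patterns):
  0='ε' goto a→8 b→1
  1='b' goto a→4 b→2
  2='bb' goto c→3  ←P3
  3='bbc' goto a→9  ←P0
  4='ba' goto c→5
  5='bac' goto b→6
  6='bacb' goto b→7
  7='bacbb' goto ·  ←P1
  8='a' goto c→11  ←P2
  9='bbca' goto c→10
  10='bbcac' goto ·  ←P4
  11='ac' goto ·  ←P5

Failure links (BFS by depth):
  fail(1) 'b': from fail(0)=0 chase 'b': 0 ⇒ 0;  out=∅∪out(0)=∅
  fail(8) 'a': from fail(0)=0 chase 'a': 0 ⇒ 0;  out={2}∪out(0)={2}
  fail(2) 'bb': from fail(1)=0 chase 'b': 0 ⇒ 1;  out={3}∪out(1)={3}
  fail(4) 'ba': from fail(1)=0 chase 'a': 0 ⇒ 8;  out=∅∪out(8)={2}
  fail(11) 'ac': from fail(8)=0 chase 'c': 0 ⇒ 0;  out={5}∪out(0)={5}
  fail(3) 'bbc': from fail(2)=1 chase 'c': 1→0 ⇒ 0;  out={0}∪out(0)={0}
  fail(5) 'bac': from fail(4)=8 chase 'c': 8 ⇒ 11;  out=∅∪out(11)={5}
  fail(6) 'bacb': from fail(5)=11 chase 'b': 11→0 ⇒ 1;  out=∅∪out(1)=∅
  fail(9) 'bbca': from fail(3)=0 chase 'a': 0 ⇒ 8;  out=∅∪out(8)={2}
  fail(7) 'bacbb': from fail(6)=1 chase 'b': 1 ⇒ 2;  out={1}∪out(2)={1,3}
  fail(10) 'bbcac': from fail(9)=8 chase 'c': 8 ⇒ 11;  out={4}∪out(11)={4,5}

Scan:
[0] read 'b'  n0⇒n1
[1] read 'a'  n1⇒n4  emit P2@[1:1]
[2] read 'a'  n4⇒n8 (via fail)  emit P2@[2:2]
[3] read 'c'  n8⇒n11  emit P5@[2:3]
[4] read 'c'  n11⇒n0 (via fail)
[5] read 'c'  n0⇒n0
[6] read 'b'  n0⇒n1
[7] read 'b'  n1⇒n2  emit P3@[6:7]
[8] read 'c'  n2⇒n3  emit P0@[6:8]
[9] read 'b'  n3⇒n1 (via fail)
[10] read 'a'  n1⇒n4  emit P2@[10:10]
[11] read 'c'  n4⇒n5  emit P5@[10:11]
[12] read 'b'  n5⇒n6
[13] read 'b'  n6⇒n7  emit P1@[9:13],P3@[12:13]
[14] read 'c'  n7⇒n3 (via fail)  emit P0@[12:14]
[15] read 'b'  n3⇒n1 (via fail)
[16] read 'a'  n1⇒n4  emit P2@[16:16]
[17] read 'c'  n4⇒n5  emit P5@[16:17]
[18] read 'b'  n5⇒n6
[19] read 'b'  n6⇒n7  emit P1@[15:19],P3@[18:19]
[20] read 'a'  n7⇒n4 (via fail)  emit P2@[20:20]
[21] read 'a'  n4⇒n8 (via fail)  emit P2@[21:21]
[22] read 'a'  n8⇒n8 (via fail)  emit P2@[22:22]
[23] read 'c'  n8⇒n11  emit P5@[22:23]
[24] read 'b'  n11⇒n1 (via fail)
[25] read 'b'  n1⇒n2  emit P3@[24:25]
[26] read 'c'  n2⇒n3  emit P0@[24:26]
[27] read 'a'  n3⇒n9  emit P2@[27:27]
[28] read 'c'  n9⇒n10  emit P4@[24:28],P5@[27:28]
[29] read 'b'  n10⇒n1 (via fail)
[30] read 'b'  n1⇒n2  emit P3@[29:30]
[31] read 'b'  n2⇒n2 (via fail)  emit P3@[30:31]
[32] read 'c'  n2⇒n3  emit P0@[30:32]
[33] read 'c'  n3⇒n0 (via fail)
[34] read 'c'  n0⇒n0
[35] read 'a'  n0⇒n8  emit P2@[35:35]
[36] read 'b'  n8⇒n1 (via fail)
[37] read 'a'  n1⇒n4  emit P2@[37:37]
[38] read 'c'  n4⇒n5  emit P5@[37:38]
[39] read 'b'  n5⇒n6
[40] read 'b'  n6⇒n7  emit P1@[36:40],P3@[39:40]
[41] read 'a'  n7⇒n4 (via fail)  emit P2@[41:41]
[42] read 'b'  n4⇒n1 (via fail)
[43] read 'b'  n1⇒n2  emit P3@[42:43]
[44] read 'b'  n2⇒n2 (via fail)  emit P3@[43:44]
[45] read 'c'  n2⇒n3  emit P0@[43:45]
[46] read 'a'  n3⇒n9  emit P2@[46:46]
[47] read 'c'  n9⇒n10  emit P4@[43:47],P5@[46:47]
[48] read 'c'  n10⇒n0 (via fail)

Result: [[1,2],[2,2],[3,5],[7,3],[8,0],[10,2],[11,5],[13,1],[13,3],[14,0],[16,2],[17,5],[19,1],[19,3],[20,2],[21,2],[22,2],[23,5],[25,3],[26,0],[27,2],[28,4],[28,5],[30,3],[31,3],[32,0],[35,2],[37,2],[38,5],[40,1],[40,3],[41,2],[43,3],[44,3],[45,0],[46,2],[47,4],[47,5]]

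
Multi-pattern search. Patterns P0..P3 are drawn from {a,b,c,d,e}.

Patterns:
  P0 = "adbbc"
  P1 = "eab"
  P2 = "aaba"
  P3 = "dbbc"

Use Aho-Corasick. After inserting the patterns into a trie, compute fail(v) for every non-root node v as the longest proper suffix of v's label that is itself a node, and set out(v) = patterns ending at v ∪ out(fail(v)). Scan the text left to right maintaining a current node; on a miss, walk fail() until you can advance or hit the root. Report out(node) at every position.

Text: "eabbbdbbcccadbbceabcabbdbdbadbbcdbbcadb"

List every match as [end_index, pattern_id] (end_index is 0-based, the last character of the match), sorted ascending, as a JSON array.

Build:
Trie nodes:
  n0 'ε': a→1 d→12 e→6
  n1 'a': a→9 d→2
  n2 'ad': b→3
  n3 'adb': b→4
  n4 'adbb': c→5
  n5 'adbbc': ·  ←P0
  n6 'e': a→7
  n7 'ea': b→8
  n8 'eab': ·  ←P1
  n9 'aa': b→10
  n10 'aab': a→11
  n11 'aaba': ·  ←P2
  n12 'd': b→13
  n13 'db': b→14
  n14 'dbb': c→15
  n15 'dbbc': ·  ←P3

Failure links (BFS by depth):
  fail(1) 'a': from fail(0)=0 chase 'a': 0 ⇒ 0;  out=∅∪out(0)=∅
  fail(6) 'e': from fail(0)=0 chase 'e': 0 ⇒ 0;  out=∅∪out(0)=∅
  fail(12) 'd': from fail(0)=0 chase 'd': 0 ⇒ 0;  out=∅∪out(0)=∅
  fail(2) 'ad': from fail(1)=0 chase 'd': 0 ⇒ 12;  out=∅∪out(12)=∅
  fail(7) 'ea': from fail(6)=0 chase 'a': 0 ⇒ 1;  out=∅∪out(1)=∅
  fail(9) 'aa': from fail(1)=0 chase 'a': 0 ⇒ 1;  out=∅∪out(1)=∅
  fail(13) 'db': from fail(12)=0 chase 'b': 0 ⇒ 0;  out=∅∪out(0)=∅
  fail(3) 'adb': from fail(2)=12 chase 'b': 12 ⇒ 13;  out=∅∪out(13)=∅
  fail(8) 'eab': from fail(7)=1 chase 'b': 1→0 ⇒ 0;  out={1}∪out(0)={1}
  fail(10) 'aab': from fail(9)=1 chase 'b': 1→0 ⇒ 0;  out=∅∪out(0)=∅
  fail(14) 'dbb': from fail(13)=0 chase 'b': 0 ⇒ 0;  out=∅∪out(0)=∅
  fail(4) 'adbb': from fail(3)=13 chase 'b': 13 ⇒ 14;  out=∅∪out(14)=∅
  fail(11) 'aaba': from fail(10)=0 chase 'a': 0 ⇒ 1;  out={2}∪out(1)={2}
  fail(15) 'dbbc': from fail(14)=0 chase 'c': 0 ⇒ 0;  out={3}∪out(0)={3}
  fail(5) 'adbbc': from fail(4)=14 chase 'c': 14 ⇒ 15;  out={0}∪out(15)={0,3}

Text stream:
i=0 'e': node 0→6
i=1 'a': node 6→7
i=2 'b': node 7→8  → match P1@[0:2]
i=3 'b': node 8→0 (fail-walked)
i=4 'b': node 0→0
i=5 'd': node 0→12
i=6 'b': node 12→13
i=7 'b': node 13→14
i=8 'c': node 14→15  → match P3@[5:8]
i=9 'c': node 15→0 (fail-walked)
i=10 'c': node 0→0
i=11 'a': node 0→1
i=12 'd': node 1→2
i=13 'b': node 2→3
i=14 'b': node 3→4
i=15 'c': node 4→5  → match P0@[11:15],P3@[12:15]
i=16 'e': node 5→6 (fail-walked)
i=17 'a': node 6→7
i=18 'b': node 7→8  → match P1@[16:18]
i=19 'c': node 8→0 (fail-walked)
i=20 'a': node 0→1
i=21 'b': node 1→0 (fail-walked)
i=22 'b': node 0→0
i=23 'd': node 0→12
i=24 'b': node 12→13
i=25 'd': node 13→12 (fail-walked)
i=26 'b': node 12→13
i=27 'a': node 13→1 (fail-walked)
i=28 'd': node 1→2
i=29 'b': node 2→3
i=30 'b': node 3→4
i=31 'c': node 4→5  → match P0@[27:31],P3@[28:31]
i=32 'd': node 5→12 (fail-walked)
i=33 'b': node 12→13
i=34 'b': node 13→14
i=35 'c': node 14→15  → match P3@[32:35]
i=36 'a': node 15→1 (fail-walked)
i=37 'd': node 1→2
i=38 'b': node 2→3

Result: [[2,1],[8,3],[15,0],[15,3],[18,1],[31,0],[31,3],[35,3]]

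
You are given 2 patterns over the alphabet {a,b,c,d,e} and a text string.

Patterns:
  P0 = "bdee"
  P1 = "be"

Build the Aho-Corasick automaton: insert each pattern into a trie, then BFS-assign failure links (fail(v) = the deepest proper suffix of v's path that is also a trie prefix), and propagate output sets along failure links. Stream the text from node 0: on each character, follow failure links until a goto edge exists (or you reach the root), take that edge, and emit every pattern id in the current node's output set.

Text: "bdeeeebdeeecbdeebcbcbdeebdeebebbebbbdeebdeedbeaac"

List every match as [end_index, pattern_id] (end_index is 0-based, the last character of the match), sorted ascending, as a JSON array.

Build automaton:
Trie nodes:
  0='ε' goto b→1
  1='b' goto d→2 e→5
  2='bd' goto e→3
  3='bde' goto e→4
  4='bdee' goto ·  [P0 ends]
  5='be' goto ·  [P1 ends]

BFS fail/out derivation:
  fail(1) 'b': from fail(0)=0 chase 'b': 0 ⇒ 0;  out=∅∪out(0)=∅
  fail(2) 'bd': from fail(1)=0 chase 'd': 0 ⇒ 0;  out=∅∪out(0)=∅
  fail(5) 'be': from fail(1)=0 chase 'e': 0 ⇒ 0;  out={1}∪out(0)={1}
  fail(3) 'bde': from fail(2)=0 chase 'e': 0 ⇒ 0;  out=∅∪out(0)=∅
  fail(4) 'bdee': from fail(3)=0 chase 'e': 0 ⇒ 0;  out={0}∪out(0)={0}

Run:
i=0 'b': node 0→1
i=1 'd': node 1→2
i=2 'e': node 2→3
i=3 'e': node 3→4  ** P0@[0:3]
i=4 'e': node 4→0 ·f
i=5 'e': node 0→0
i=6 'b': node 0→1
i=7 'd': node 1→2
i=8 'e': node 2→3
i=9 'e': node 3→4  ** P0@[6:9]
i=10 'e': node 4→0 ·f
i=11 'c': node 0→0
i=12 'b': node 0→1
i=13 'd': node 1→2
i=14 'e': node 2→3
i=15 'e': node 3→4  ** P0@[12:15]
i=16 'b': node 4→1 ·f
i=17 'c': node 1→0 ·f
i=18 'b': node 0→1
i=19 'c': node 1→0 ·f
i=20 'b': node 0→1
i=21 'd': node 1→2
i=22 'e': node 2→3
i=23 'e': node 3→4  ** P0@[20:23]
i=24 'b': node 4→1 ·f
i=25 'd': node 1→2
i=26 'e': node 2→3
i=27 'e': node 3→4  ** P0@[24:27]
i=28 'b': node 4→1 ·f
i=29 'e': node 1→5  ** P1@[28:29]
i=30 'b': node 5→1 ·f
i=31 'b': node 1→1 ·f
i=32 'e': node 1→5  ** P1@[31:32]
i=33 'b': node 5→1 ·f
i=34 'b': node 1→1 ·f
i=35 'b': node 1→1 ·f
i=36 'd': node 1→2
i=37 'e': node 2→3
i=38 'e': node 3→4  ** P0@[35:38]
i=39 'b': node 4→1 ·f
i=40 'd': node 1→2
i=41 'e': node 2→3
i=42 'e': node 3→4  ** P0@[39:42]
i=43 'd': node 4→0 ·f
i=44 'b': node 0→1
i=45 'e': node 1→5  ** P1@[44:45]
i=46 'a': node 5→0 ·f
i=47 'a': node 0→0
i=48 'c': node 0→0

All matches (sorted): [[3,0],[9,0],[15,0],[23,0],[27,0],[29,1],[32,1],[38,0],[42,0],[45,1]]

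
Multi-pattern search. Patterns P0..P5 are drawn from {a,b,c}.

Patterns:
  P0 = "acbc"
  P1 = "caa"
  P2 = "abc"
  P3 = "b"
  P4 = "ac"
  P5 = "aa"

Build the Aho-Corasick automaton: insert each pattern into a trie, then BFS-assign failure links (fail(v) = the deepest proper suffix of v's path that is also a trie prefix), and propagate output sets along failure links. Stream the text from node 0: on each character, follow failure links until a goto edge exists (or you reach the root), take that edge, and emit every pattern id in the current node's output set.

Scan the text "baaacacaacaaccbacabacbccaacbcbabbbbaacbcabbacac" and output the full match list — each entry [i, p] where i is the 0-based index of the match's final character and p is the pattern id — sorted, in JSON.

Build:
Trie nodes:
  0='ε' goto a→1 b→10 c→5
  1='a' goto a→11 b→8 c→2
  2='ac' goto b→3  ←P4
  3='acb' goto c→4
  4='acbc' goto ·  ←P0
  5='c' goto a→6
  6='ca' goto a→7
  7='caa' goto ·  ←P1
  8='ab' goto c→9
  9='abc' goto ·  ←P2
  10='b' goto ·  ←P3
  11='aa' goto ·  ←P5

BFS fail/out derivation:
  fail(1) 'a': from fail(0)=0 chase 'a': 0 ⇒ 0;  out=∅∪out(0)=∅
  fail(5) 'c': from fail(0)=0 chase 'c': 0 ⇒ 0;  out=∅∪out(0)=∅
  fail(10) 'b': from fail(0)=0 chase 'b': 0 ⇒ 0;  out={3}∪out(0)={3}
  fail(2) 'ac': from fail(1)=0 chase 'c': 0 ⇒ 5;  out={4}∪out(5)={4}
  fail(6) 'ca': from fail(5)=0 chase 'a': 0 ⇒ 1;  out=∅∪out(1)=∅
  fail(8) 'ab': from fail(1)=0 chase 'b': 0 ⇒ 10;  out=∅∪out(10)={3}
  fail(11) 'aa': from fail(1)=0 chase 'a': 0 ⇒ 1;  out={5}∪out(1)={5}
  fail(3) 'acb': from fail(2)=5 chase 'b': 5→0 ⇒ 10;  out=∅∪out(10)={3}
  fail(7) 'caa': from fail(6)=1 chase 'a': 1 ⇒ 11;  out={1}∪out(11)={1,5}
  fail(9) 'abc': from fail(8)=10 chase 'c': 10→0 ⇒ 5;  out={2}∪out(5)={2}
  fail(4) 'acbc': from fail(3)=10 chase 'c': 10→0 ⇒ 5;  out={0}∪out(5)={0}

Scan:
pos 0 'b': at 10  emit P3@[0:0]
pos 1 'a': at 1 ·f
pos 2 'a': at 11  emit P5@[1:2]
pos 3 'a': at 11 ·f  emit P5@[2:3]
pos 4 'c': at 2 ·f  emit P4@[3:4]
pos 5 'a': at 6 ·f
pos 6 'c': at 2 ·f  emit P4@[5:6]
pos 7 'a': at 6 ·f
pos 8 'a': at 7  emit P1@[6:8],P5@[7:8]
pos 9 'c': at 2 ·f  emit P4@[8:9]
pos 10 'a': at 6 ·f
pos 11 'a': at 7  emit P1@[9:11],P5@[10:11]
pos 12 'c': at 2 ·f  emit P4@[11:12]
pos 13 'c': at 5 ·f
pos 14 'b': at 10 ·f  emit P3@[14:14]
pos 15 'a': at 1 ·f
pos 16 'c': at 2  emit P4@[15:16]
pos 17 'a': at 6 ·f
pos 18 'b': at 8 ·f  emit P3@[18:18]
pos 19 'a': at 1 ·f
pos 20 'c': at 2  emit P4@[19:20]
pos 21 'b': at 3  emit P3@[21:21]
pos 22 'c': at 4  emit P0@[19:22]
pos 23 'c': at 5 ·f
pos 24 'a': at 6
pos 25 'a': at 7  emit P1@[23:25],P5@[24:25]
pos 26 'c': at 2 ·f  emit P4@[25:26]
pos 27 'b': at 3  emit P3@[27:27]
pos 28 'c': at 4  emit P0@[25:28]
pos 29 'b': at 10 ·f  emit P3@[29:29]
pos 30 'a': at 1 ·f
pos 31 'b': at 8  emit P3@[31:31]
pos 32 'b': at 10 ·f  emit P3@[32:32]
pos 33 'b': at 10 ·f  emit P3@[33:33]
pos 34 'b': at 10 ·f  emit P3@[34:34]
pos 35 'a': at 1 ·f
pos 36 'a': at 11  emit P5@[35:36]
pos 37 'c': at 2 ·f  emit P4@[36:37]
pos 38 'b': at 3  emit P3@[38:38]
pos 39 'c': at 4  emit P0@[36:39]
pos 40 'a': at 6 ·f
pos 41 'b': at 8 ·f  emit P3@[41:41]
pos 42 'b': at 10 ·f  emit P3@[42:42]
pos 43 'a': at 1 ·f
pos 44 'c': at 2  emit P4@[43:44]
pos 45 'a': at 6 ·f
pos 46 'c': at 2 ·f  emit P4@[45:46]

Matches: [[0,3],[2,5],[3,5],[4,4],[6,4],[8,1],[8,5],[9,4],[11,1],[11,5],[12,4],[14,3],[16,4],[18,3],[20,4],[21,3],[22,0],[25,1],[25,5],[26,4],[27,3],[28,0],[29,3],[31,3],[32,3],[33,3],[34,3],[36,5],[37,4],[38,3],[39,0],[41,3],[42,3],[44,4],[46,4]]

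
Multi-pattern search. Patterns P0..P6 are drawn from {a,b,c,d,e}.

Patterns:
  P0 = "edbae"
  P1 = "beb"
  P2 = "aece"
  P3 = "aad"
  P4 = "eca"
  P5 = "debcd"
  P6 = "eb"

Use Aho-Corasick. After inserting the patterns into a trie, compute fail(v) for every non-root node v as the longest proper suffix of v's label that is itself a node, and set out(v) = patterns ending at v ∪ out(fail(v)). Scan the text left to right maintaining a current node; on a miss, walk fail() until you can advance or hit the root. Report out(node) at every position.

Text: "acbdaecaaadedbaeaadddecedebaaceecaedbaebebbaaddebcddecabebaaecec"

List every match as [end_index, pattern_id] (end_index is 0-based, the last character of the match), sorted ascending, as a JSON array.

Build automaton:
Trie (insert patterns):
  n0 'ε': a→9 b→6 d→17 e→1
  n1 'e': b→22 c→15 d→2
  n2 'ed': b→3
  n3 'edb': a→4
  n4 'edba': e→5
  n5 'edbae': ·  [P0 ends]
  n6 'b': e→7
  n7 'be': b→8
  n8 'beb': ·  [P1 ends]
  n9 'a': a→13 e→10
  n10 'ae': c→11
  n11 'aec': e→12
  n12 'aece': ·  [P2 ends]
  n13 'aa': d→14
  n14 'aad': ·  [P3 ends]
  n15 'ec': a→16
  n16 'eca': ·  [P4 ends]
  n17 'd': e→18
  n18 'de': b→19
  n19 'deb': c→20
  n20 'debc': d→21
  n21 'debcd': ·  [P5 ends]
  n22 'eb': ·  [P6 ends]

Failure links (BFS by depth):
  fail(1) 'e': from fail(0)=0 chase 'e': 0 ⇒ 0;  out=∅∪out(0)=∅
  fail(6) 'b': from fail(0)=0 chase 'b': 0 ⇒ 0;  out=∅∪out(0)=∅
  fail(9) 'a': from fail(0)=0 chase 'a': 0 ⇒ 0;  out=∅∪out(0)=∅
  fail(17) 'd': from fail(0)=0 chase 'd': 0 ⇒ 0;  out=∅∪out(0)=∅
  fail(2) 'ed': from fail(1)=0 chase 'd': 0 ⇒ 17;  out=∅∪out(17)=∅
  fail(7) 'be': from fail(6)=0 chase 'e': 0 ⇒ 1;  out=∅∪out(1)=∅
  fail(10) 'ae': from fail(9)=0 chase 'e': 0 ⇒ 1;  out=∅∪out(1)=∅
  fail(13) 'aa': from fail(9)=0 chase 'a': 0 ⇒ 9;  out=∅∪out(9)=∅
  fail(15) 'ec': from fail(1)=0 chase 'c': 0 ⇒ 0;  out=∅∪out(0)=∅
  fail(18) 'de': from fail(17)=0 chase 'e': 0 ⇒ 1;  out=∅∪out(1)=∅
  fail(22) 'eb': from fail(1)=0 chase 'b': 0 ⇒ 6;  out={6}∪out(6)={6}
  fail(3) 'edb': from fail(2)=17 chase 'b': 17→0 ⇒ 6;  out=∅∪out(6)=∅
  fail(8) 'beb': from fail(7)=1 chase 'b': 1 ⇒ 22;  out={1}∪out(22)={1,6}
  fail(11) 'aec': from fail(10)=1 chase 'c': 1 ⇒ 15;  out=∅∪out(15)=∅
  fail(14) 'aad': from fail(13)=9 chase 'd': 9→0 ⇒ 17;  out={3}∪out(17)={3}
  fail(16) 'eca': from fail(15)=0 chase 'a': 0 ⇒ 9;  out={4}∪out(9)={4}
  fail(19) 'deb': from fail(18)=1 chase 'b': 1 ⇒ 22;  out=∅∪out(22)={6}
  fail(4) 'edba': from fail(3)=6 chase 'a': 6→0 ⇒ 9;  out=∅∪out(9)=∅
  fail(12) 'aece': from fail(11)=15 chase 'e': 15→0 ⇒ 1;  out={2}∪out(1)={2}
  fail(20) 'debc': from fail(19)=22 chase 'c': 22→6→0 ⇒ 0;  out=∅∪out(0)=∅
  fail(5) 'edbae': from fail(4)=9 chase 'e': 9 ⇒ 10;  out={0}∪out(10)={0}
  fail(21) 'debcd': from fail(20)=0 chase 'd': 0 ⇒ 17;  out={5}∪out(17)={5}

Scan:
[0] read 'a'  n0⇒n9
[1] read 'c'  n9⇒n0 (fail-walked)
[2] read 'b'  n0⇒n6
[3] read 'd'  n6⇒n17 (fail-walked)
[4] read 'a'  n17⇒n9 (fail-walked)
[5] read 'e'  n9⇒n10
[6] read 'c'  n10⇒n11
[7] read 'a'  n11⇒n16 (fail-walked)  ** P4@[5:7]
[8] read 'a'  n16⇒n13 (fail-walked)
[9] read 'a'  n13⇒n13 (fail-walked)
[10] read 'd'  n13⇒n14  ** P3@[8:10]
[11] read 'e'  n14⇒n18 (fail-walked)
[12] read 'd'  n18⇒n2 (fail-walked)
[13] read 'b'  n2⇒n3
[14] read 'a'  n3⇒n4
[15] read 'e'  n4⇒n5  ** P0@[11:15]
[16] read 'a'  n5⇒n9 (fail-walked)
[17] read 'a'  n9⇒n13
[18] read 'd'  n13⇒n14  ** P3@[16:18]
[19] read 'd'  n14⇒n17 (fail-walked)
[20] read 'd'  n17⇒n17 (fail-walked)
[21] read 'e'  n17⇒n18
[22] read 'c'  n18⇒n15 (fail-walked)
[23] read 'e'  n15⇒n1 (fail-walked)
[24] read 'd'  n1⇒n2
[25] read 'e'  n2⇒n18 (fail-walked)
[26] read 'b'  n18⇒n19  ** P6@[25:26]
[27] read 'a'  n19⇒n9 (fail-walked)
[28] read 'a'  n9⇒n13
[29] read 'c'  n13⇒n0 (fail-walked)
[30] read 'e'  n0⇒n1
[31] read 'e'  n1⇒n1 (fail-walked)
[32] read 'c'  n1⇒n15
[33] read 'a'  n15⇒n16  ** P4@[31:33]
[34] read 'e'  n16⇒n10 (fail-walked)
[35] read 'd'  n10⇒n2 (fail-walked)
[36] read 'b'  n2⇒n3
[37] read 'a'  n3⇒n4
[38] read 'e'  n4⇒n5  ** P0@[34:38]
[39] read 'b'  n5⇒n22 (fail-walked)  ** P6@[38:39]
[40] read 'e'  n22⇒n7 (fail-walked)
[41] read 'b'  n7⇒n8  ** P1@[39:41],P6@[40:41]
[42] read 'b'  n8⇒n6 (fail-walked)
[43] read 'a'  n6⇒n9 (fail-walked)
[44] read 'a'  n9⇒n13
[45] read 'd'  n13⇒n14  ** P3@[43:45]
[46] read 'd'  n14⇒n17 (fail-walked)
[47] read 'e'  n17⇒n18
[48] read 'b'  n18⇒n19  ** P6@[47:48]
[49] read 'c'  n19⇒n20
[50] read 'd'  n20⇒n21  ** P5@[46:50]
[51] read 'd'  n21⇒n17 (fail-walked)
[52] read 'e'  n17⇒n18
[53] read 'c'  n18⇒n15 (fail-walked)
[54] read 'a'  n15⇒n16  ** P4@[52:54]
[55] read 'b'  n16⇒n6 (fail-walked)
[56] read 'e'  n6⇒n7
[57] read 'b'  n7⇒n8  ** P1@[55:57],P6@[56:57]
[58] read 'a'  n8⇒n9 (fail-walked)
[59] read 'a'  n9⇒n13
[60] read 'e'  n13⇒n10 (fail-walked)
[61] read 'c'  n10⇒n11
[62] read 'e'  n11⇒n12  ** P2@[59:62]
[63] read 'c'  n12⇒n15 (fail-walked)

Matches: [[7,4],[10,3],[15,0],[18,3],[26,6],[33,4],[38,0],[39,6],[41,1],[41,6],[45,3],[48,6],[50,5],[54,4],[57,1],[57,6],[62,2]]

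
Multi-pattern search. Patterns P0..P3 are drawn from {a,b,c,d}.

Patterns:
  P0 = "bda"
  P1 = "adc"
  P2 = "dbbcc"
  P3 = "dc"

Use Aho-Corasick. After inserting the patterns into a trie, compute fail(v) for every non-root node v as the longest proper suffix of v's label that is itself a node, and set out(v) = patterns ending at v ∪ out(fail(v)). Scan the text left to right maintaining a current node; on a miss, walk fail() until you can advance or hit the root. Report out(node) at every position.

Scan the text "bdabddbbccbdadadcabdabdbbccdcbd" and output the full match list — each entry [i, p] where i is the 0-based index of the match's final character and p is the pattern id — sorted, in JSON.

Build automaton:
Trie nodes:
  0='ε' goto a→4 b→1 d→7
  1='b' goto d→2
  2='bd' goto a→3
  3='bda' goto ·  [P0 ends]
  4='a' goto d→5
  5='ad' goto c→6
  6='adc' goto ·  [P1 ends]
  7='d' goto b→8 c→12
  8='db' goto b→9
  9='dbb' goto c→10
  10='dbbc' goto c→11
  11='dbbcc' goto ·  [P2 ends]
  12='dc' goto ·  [P3 ends]

Failure links (BFS by depth):
  n1('b'): parent n0 fail=0; on 'b' 0 → fail=0;  out ∅∪∅=∅
  n4('a'): parent n0 fail=0; on 'a' 0 → fail=0;  out ∅∪∅=∅
  n7('d'): parent n0 fail=0; on 'd' 0 → fail=0;  out ∅∪∅=∅
  n2('bd'): parent n1 fail=0; on 'd' 0 → fail=7;  out ∅∪∅=∅
  n5('ad'): parent n4 fail=0; on 'd' 0 → fail=7;  out ∅∪∅=∅
  n8('db'): parent n7 fail=0; on 'b' 0 → fail=1;  out ∅∪∅=∅
  n12('dc'): parent n7 fail=0; on 'c' 0 → fail=0;  out {3}∪∅={3}
  n3('bda'): parent n2 fail=7; on 'a' 7→0 → fail=4;  out {0}∪∅={0}
  n6('adc'): parent n5 fail=7; on 'c' 7 → fail=12;  out {1}∪{3}={1,3}
  n9('dbb'): parent n8 fail=1; on 'b' 1→0 → fail=1;  out ∅∪∅=∅
  n10('dbbc'): parent n9 fail=1; on 'c' 1→0 → fail=0;  out ∅∪∅=∅
  n11('dbbcc'): parent n10 fail=0; on 'c' 0 → fail=0;  out {2}∪∅={2}

Run:
[0] read 'b'  n0⇒n1
[1] read 'd'  n1⇒n2
[2] read 'a'  n2⇒n3  emit P0@[0:2]
[3] read 'b'  n3⇒n1 (via fail)
[4] read 'd'  n1⇒n2
[5] read 'd'  n2⇒n7 (via fail)
[6] read 'b'  n7⇒n8
[7] read 'b'  n8⇒n9
[8] read 'c'  n9⇒n10
[9] read 'c'  n10⇒n11  emit P2@[5:9]
[10] read 'b'  n11⇒n1 (via fail)
[11] read 'd'  n1⇒n2
[12] read 'a'  n2⇒n3  emit P0@[10:12]
[13] read 'd'  n3⇒n5 (via fail)
[14] read 'a'  n5⇒n4 (via fail)
[15] read 'd'  n4⇒n5
[16] read 'c'  n5⇒n6  emit P1@[14:16],P3@[15:16]
[17] read 'a'  n6⇒n4 (via fail)
[18] read 'b'  n4⇒n1 (via fail)
[19] read 'd'  n1⇒n2
[20] read 'a'  n2⇒n3  emit P0@[18:20]
[21] read 'b'  n3⇒n1 (via fail)
[22] read 'd'  n1⇒n2
[23] read 'b'  n2⇒n8 (via fail)
[24] read 'b'  n8⇒n9
[25] read 'c'  n9⇒n10
[26] read 'c'  n10⇒n11  emit P2@[22:26]
[27] read 'd'  n11⇒n7 (via fail)
[28] read 'c'  n7⇒n12  emit P3@[27:28]
[29] read 'b'  n12⇒n1 (via fail)
[30] read 'd'  n1⇒n2

All matches (sorted): [[2,0],[9,2],[12,0],[16,1],[16,3],[20,0],[26,2],[28,3]]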